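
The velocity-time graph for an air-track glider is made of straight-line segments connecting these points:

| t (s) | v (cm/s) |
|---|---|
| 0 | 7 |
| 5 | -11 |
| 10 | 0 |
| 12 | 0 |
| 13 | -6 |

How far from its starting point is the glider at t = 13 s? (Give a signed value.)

Displacement is the signed area under the v-t curve.
0–5 s: ½(7 + -11)(5) = -10 cm
5–10 s: ½(-11 + 0)(5) = -27.5 cm
10–12 s: 0 × 2 = 0 cm
12–13 s: ½(0 + -6)(1) = -3 cm
Net displacement = -40.5 cm

-40.5 cm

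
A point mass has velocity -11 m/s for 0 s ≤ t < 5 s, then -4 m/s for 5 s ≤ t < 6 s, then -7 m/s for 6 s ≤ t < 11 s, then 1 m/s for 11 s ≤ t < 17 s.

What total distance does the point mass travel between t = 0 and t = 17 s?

100 m

Total distance travelled is ∫|v| dt — sum the magnitudes of each area piece.
0–5 s: |-11| × 5 = 55 m
5–6 s: |-4| × 1 = 4 m
6–11 s: |-7| × 5 = 35 m
11–17 s: |1| × 6 = 6 m
Total distance = 100 m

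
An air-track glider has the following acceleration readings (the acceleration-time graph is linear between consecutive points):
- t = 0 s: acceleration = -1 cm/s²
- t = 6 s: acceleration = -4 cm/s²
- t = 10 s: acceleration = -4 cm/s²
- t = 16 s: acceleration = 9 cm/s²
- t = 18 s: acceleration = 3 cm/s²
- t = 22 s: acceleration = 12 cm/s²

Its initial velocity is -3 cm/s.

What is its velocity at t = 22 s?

23 cm/s

Δv equals the area under the a-t graph; then v = v₀ + Δv.
0–6 s: ½(-1 + -4)(6) = -15 cm/s
6–10 s: -4 × 4 = -16 cm/s
10–16 s: ½(-4 + 9)(6) = 15 cm/s
16–18 s: ½(9 + 3)(2) = 12 cm/s
18–22 s: ½(3 + 12)(4) = 30 cm/s
Δv = 26 cm/s, so v(22) = -3 + (26) = 23 cm/s.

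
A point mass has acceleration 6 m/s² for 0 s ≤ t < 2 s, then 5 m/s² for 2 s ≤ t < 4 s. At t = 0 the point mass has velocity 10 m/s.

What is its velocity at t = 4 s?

32 m/s

Δv equals the area under the a-t graph; then v = v₀ + Δv.
0–2 s: 6 × 2 = 12 m/s
2–4 s: 5 × 2 = 10 m/s
Δv = 22 m/s, so v(4) = 10 + (22) = 32 m/s.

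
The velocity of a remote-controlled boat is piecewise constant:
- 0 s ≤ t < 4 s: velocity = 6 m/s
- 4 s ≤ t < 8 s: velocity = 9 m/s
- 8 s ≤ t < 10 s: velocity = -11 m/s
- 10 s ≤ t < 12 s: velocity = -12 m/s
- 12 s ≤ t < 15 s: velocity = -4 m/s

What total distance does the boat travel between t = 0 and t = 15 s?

Total distance travelled is ∫|v| dt — sum the magnitudes of each area piece.
0–4 s: |6| × 4 = 24 m
4–8 s: |9| × 4 = 36 m
8–10 s: |-11| × 2 = 22 m
10–12 s: |-12| × 2 = 24 m
12–15 s: |-4| × 3 = 12 m
Total distance = 118 m

118 m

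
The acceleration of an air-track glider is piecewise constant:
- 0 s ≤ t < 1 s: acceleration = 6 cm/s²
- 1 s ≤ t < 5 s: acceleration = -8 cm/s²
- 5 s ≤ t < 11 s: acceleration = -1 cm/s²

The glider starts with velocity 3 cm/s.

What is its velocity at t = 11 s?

-29 cm/s

Δv equals the area under the a-t graph; then v = v₀ + Δv.
0–1 s: 6 × 1 = 6 cm/s
1–5 s: -8 × 4 = -32 cm/s
5–11 s: -1 × 6 = -6 cm/s
Δv = -32 cm/s, so v(11) = 3 + (-32) = -29 cm/s.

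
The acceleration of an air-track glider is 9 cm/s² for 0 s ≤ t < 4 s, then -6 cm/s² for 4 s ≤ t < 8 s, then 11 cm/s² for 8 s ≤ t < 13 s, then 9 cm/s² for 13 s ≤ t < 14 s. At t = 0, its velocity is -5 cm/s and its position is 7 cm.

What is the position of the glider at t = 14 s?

374 cm

On each constant-a segment, Δv = aΔt and Δx = v₀Δt + ½aΔt²; chain segment to segment.
0–4 s: v starts -5 cm/s; Δx = -5·4 + ½·9·4² = 52 cm; v ends 31 cm/s.
4–8 s: v starts 31 cm/s; Δx = 31·4 + ½·-6·4² = 76 cm; v ends 7 cm/s.
8–13 s: v starts 7 cm/s; Δx = 7·5 + ½·11·5² = 172.5 cm; v ends 62 cm/s.
13–14 s: v starts 62 cm/s; Δx = 62·1 + ½·9·1² = 66.5 cm; v ends 71 cm/s.
x(14) = 7 + Σ Δx = 374 cm.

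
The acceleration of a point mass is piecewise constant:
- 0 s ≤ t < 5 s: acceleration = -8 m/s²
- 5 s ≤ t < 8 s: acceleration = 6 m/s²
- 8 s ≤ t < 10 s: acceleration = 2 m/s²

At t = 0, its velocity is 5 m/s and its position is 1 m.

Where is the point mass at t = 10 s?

-182 m

On each constant-a segment, Δv = aΔt and Δx = v₀Δt + ½aΔt²; chain segment to segment.
0–5 s: v starts 5 m/s; Δx = 5·5 + ½·-8·5² = -75 m; v ends -35 m/s.
5–8 s: v starts -35 m/s; Δx = -35·3 + ½·6·3² = -78 m; v ends -17 m/s.
8–10 s: v starts -17 m/s; Δx = -17·2 + ½·2·2² = -30 m; v ends -13 m/s.
x(10) = 1 + Σ Δx = -182 m.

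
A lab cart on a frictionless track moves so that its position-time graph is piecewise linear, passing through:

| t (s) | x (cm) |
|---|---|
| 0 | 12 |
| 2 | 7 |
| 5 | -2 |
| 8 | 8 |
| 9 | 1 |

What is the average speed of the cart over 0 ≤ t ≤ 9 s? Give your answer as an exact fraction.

31/9 cm/s

Average speed = (total path length)/(elapsed time); on a piecewise-linear x-t graph the path length is Σ|Δx|.
0–2 s: |Δx| = |7 − 12| = 5 cm
2–5 s: |Δx| = |-2 − 7| = 9 cm
5–8 s: |Δx| = |8 − -2| = 10 cm
8–9 s: |Δx| = |1 − 8| = 7 cm
Total path = 31 cm; average speed = 31/9 = 31/9 cm/s.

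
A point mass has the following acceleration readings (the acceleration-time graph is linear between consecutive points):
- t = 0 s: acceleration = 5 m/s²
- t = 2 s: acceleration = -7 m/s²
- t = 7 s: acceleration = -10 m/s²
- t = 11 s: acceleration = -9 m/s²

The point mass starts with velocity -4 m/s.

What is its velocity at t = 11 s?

-86.5 m/s

Δv equals the area under the a-t graph; then v = v₀ + Δv.
0–2 s: ½(5 + -7)(2) = -2 m/s
2–7 s: ½(-7 + -10)(5) = -42.5 m/s
7–11 s: ½(-10 + -9)(4) = -38 m/s
Δv = -82.5 m/s, so v(11) = -4 + (-82.5) = -86.5 m/s.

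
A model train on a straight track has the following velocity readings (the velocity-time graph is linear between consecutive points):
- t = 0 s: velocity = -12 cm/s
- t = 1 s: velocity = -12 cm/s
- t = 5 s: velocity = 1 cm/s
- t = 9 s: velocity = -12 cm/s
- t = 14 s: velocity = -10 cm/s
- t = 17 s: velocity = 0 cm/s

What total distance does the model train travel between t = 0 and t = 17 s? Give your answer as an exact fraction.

Total distance travelled is ∫|v| dt — sum the magnitudes of each area piece.
0–1 s: |-12| × 1 = 12 cm
1–5 s: v = 0 at t = 61/13 s; triangle areas 288/13 + 2/13 = 290/13 cm
5–9 s: v = 0 at t = 69/13 s; triangle areas 2/13 + 288/13 = 290/13 cm
9–14 s: |½(-12 + -10)(5)| = 55 cm
14–17 s: |½(-10 + 0)(3)| = 15 cm
Total distance = 1646/13 cm

1646/13 cm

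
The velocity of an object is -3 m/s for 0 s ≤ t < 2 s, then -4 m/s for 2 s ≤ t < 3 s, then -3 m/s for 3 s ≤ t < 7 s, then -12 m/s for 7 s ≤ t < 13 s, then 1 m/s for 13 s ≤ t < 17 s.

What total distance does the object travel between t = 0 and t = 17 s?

98 m

Distance (not displacement) is the total path length: add the absolute areas under v-t.
0–2 s: |-3| × 2 = 6 m
2–3 s: |-4| × 1 = 4 m
3–7 s: |-3| × 4 = 12 m
7–13 s: |-12| × 6 = 72 m
13–17 s: |1| × 4 = 4 m
Total distance = 98 m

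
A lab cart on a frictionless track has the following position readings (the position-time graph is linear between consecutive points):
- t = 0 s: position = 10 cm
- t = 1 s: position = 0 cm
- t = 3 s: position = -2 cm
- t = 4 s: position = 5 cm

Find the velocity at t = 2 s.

-1 cm/s

Velocity is the slope of the x-t graph on 1–3 s: (-2 − 0)/(3 − 1) = -1 cm/s.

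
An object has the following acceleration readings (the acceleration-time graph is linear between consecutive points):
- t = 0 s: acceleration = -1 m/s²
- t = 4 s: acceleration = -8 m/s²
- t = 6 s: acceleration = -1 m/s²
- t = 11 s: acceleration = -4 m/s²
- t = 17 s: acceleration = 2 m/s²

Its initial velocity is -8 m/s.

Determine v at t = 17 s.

Δv equals the area under the a-t graph; then v = v₀ + Δv.
0–4 s: ½(-1 + -8)(4) = -18 m/s
4–6 s: ½(-8 + -1)(2) = -9 m/s
6–11 s: ½(-1 + -4)(5) = -12.5 m/s
11–17 s: ½(-4 + 2)(6) = -6 m/s
Δv = -45.5 m/s, so v(17) = -8 + (-45.5) = -53.5 m/s.

-53.5 m/s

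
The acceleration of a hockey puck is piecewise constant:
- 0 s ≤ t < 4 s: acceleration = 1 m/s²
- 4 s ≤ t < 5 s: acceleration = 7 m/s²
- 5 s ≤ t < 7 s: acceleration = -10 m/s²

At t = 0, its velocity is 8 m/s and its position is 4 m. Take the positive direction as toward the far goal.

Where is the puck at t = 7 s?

On each constant-a segment, Δv = aΔt and Δx = v₀Δt + ½aΔt²; chain segment to segment.
0–4 s: v starts 8 m/s; Δx = 8·4 + ½·1·4² = 40 m; v ends 12 m/s.
4–5 s: v starts 12 m/s; Δx = 12·1 + ½·7·1² = 15.5 m; v ends 19 m/s.
5–7 s: v starts 19 m/s; Δx = 19·2 + ½·-10·2² = 18 m; v ends -1 m/s.
x(7) = 4 + Σ Δx = 77.5 m.

77.5 m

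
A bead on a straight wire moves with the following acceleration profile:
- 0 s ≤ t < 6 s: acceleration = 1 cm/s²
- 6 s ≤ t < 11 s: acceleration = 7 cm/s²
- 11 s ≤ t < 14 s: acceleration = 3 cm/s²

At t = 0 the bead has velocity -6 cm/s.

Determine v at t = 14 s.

44 cm/s

Δv equals the area under the a-t graph; then v = v₀ + Δv.
0–6 s: 1 × 6 = 6 cm/s
6–11 s: 7 × 5 = 35 cm/s
11–14 s: 3 × 3 = 9 cm/s
Δv = 50 cm/s, so v(14) = -6 + (50) = 44 cm/s.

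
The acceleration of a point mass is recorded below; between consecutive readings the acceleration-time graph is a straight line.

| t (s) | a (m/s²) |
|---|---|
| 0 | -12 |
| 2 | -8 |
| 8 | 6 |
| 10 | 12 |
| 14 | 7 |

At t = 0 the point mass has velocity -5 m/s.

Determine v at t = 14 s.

Δv equals the area under the a-t graph; then v = v₀ + Δv.
0–2 s: ½(-12 + -8)(2) = -20 m/s
2–8 s: ½(-8 + 6)(6) = -6 m/s
8–10 s: ½(6 + 12)(2) = 18 m/s
10–14 s: ½(12 + 7)(4) = 38 m/s
Δv = 30 m/s, so v(14) = -5 + (30) = 25 m/s.

25 m/s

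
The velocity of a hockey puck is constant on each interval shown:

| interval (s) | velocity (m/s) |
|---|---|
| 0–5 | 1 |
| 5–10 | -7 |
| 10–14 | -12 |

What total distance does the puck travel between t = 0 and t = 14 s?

Distance (not displacement) is the total path length: add the absolute areas under v-t.
0–5 s: |1| × 5 = 5 m
5–10 s: |-7| × 5 = 35 m
10–14 s: |-12| × 4 = 48 m
Total distance = 88 m

88 m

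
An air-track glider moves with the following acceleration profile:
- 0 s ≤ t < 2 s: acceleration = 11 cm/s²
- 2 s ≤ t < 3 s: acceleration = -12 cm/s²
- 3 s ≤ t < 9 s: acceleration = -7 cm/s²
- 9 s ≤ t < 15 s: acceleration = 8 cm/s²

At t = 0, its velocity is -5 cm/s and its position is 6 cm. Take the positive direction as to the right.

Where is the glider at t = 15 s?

On each constant-a segment, Δv = aΔt and Δx = v₀Δt + ½aΔt²; chain segment to segment.
0–2 s: v starts -5 cm/s; Δx = -5·2 + ½·11·2² = 12 cm; v ends 17 cm/s.
2–3 s: v starts 17 cm/s; Δx = 17·1 + ½·-12·1² = 11 cm; v ends 5 cm/s.
3–9 s: v starts 5 cm/s; Δx = 5·6 + ½·-7·6² = -96 cm; v ends -37 cm/s.
9–15 s: v starts -37 cm/s; Δx = -37·6 + ½·8·6² = -78 cm; v ends 11 cm/s.
x(15) = 6 + Σ Δx = -145 cm.

-145 cm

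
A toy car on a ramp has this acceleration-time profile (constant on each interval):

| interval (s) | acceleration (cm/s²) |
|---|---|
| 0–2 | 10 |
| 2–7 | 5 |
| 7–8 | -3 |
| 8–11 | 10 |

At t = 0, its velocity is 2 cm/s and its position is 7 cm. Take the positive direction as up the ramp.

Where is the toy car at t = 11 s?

426 cm

On each constant-a segment, Δv = aΔt and Δx = v₀Δt + ½aΔt²; chain segment to segment.
0–2 s: v starts 2 cm/s; Δx = 2·2 + ½·10·2² = 24 cm; v ends 22 cm/s.
2–7 s: v starts 22 cm/s; Δx = 22·5 + ½·5·5² = 172.5 cm; v ends 47 cm/s.
7–8 s: v starts 47 cm/s; Δx = 47·1 + ½·-3·1² = 45.5 cm; v ends 44 cm/s.
8–11 s: v starts 44 cm/s; Δx = 44·3 + ½·10·3² = 177 cm; v ends 74 cm/s.
x(11) = 7 + Σ Δx = 426 cm.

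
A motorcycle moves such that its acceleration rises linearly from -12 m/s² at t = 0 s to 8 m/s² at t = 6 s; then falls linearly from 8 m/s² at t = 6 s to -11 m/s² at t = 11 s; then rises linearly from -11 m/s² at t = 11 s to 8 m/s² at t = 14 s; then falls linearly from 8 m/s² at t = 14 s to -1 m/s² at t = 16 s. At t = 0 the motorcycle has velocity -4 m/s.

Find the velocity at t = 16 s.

-21 m/s

Δv equals the area under the a-t graph; then v = v₀ + Δv.
0–6 s: ½(-12 + 8)(6) = -12 m/s
6–11 s: ½(8 + -11)(5) = -7.5 m/s
11–14 s: ½(-11 + 8)(3) = -4.5 m/s
14–16 s: ½(8 + -1)(2) = 7 m/s
Δv = -17 m/s, so v(16) = -4 + (-17) = -21 m/s.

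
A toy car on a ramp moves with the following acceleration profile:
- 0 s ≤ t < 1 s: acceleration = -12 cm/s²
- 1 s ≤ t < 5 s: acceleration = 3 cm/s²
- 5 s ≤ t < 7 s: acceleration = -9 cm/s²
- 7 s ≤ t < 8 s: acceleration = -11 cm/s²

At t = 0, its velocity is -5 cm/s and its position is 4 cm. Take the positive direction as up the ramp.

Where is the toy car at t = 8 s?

On each constant-a segment, Δv = aΔt and Δx = v₀Δt + ½aΔt²; chain segment to segment.
0–1 s: v starts -5 cm/s; Δx = -5·1 + ½·-12·1² = -11 cm; v ends -17 cm/s.
1–5 s: v starts -17 cm/s; Δx = -17·4 + ½·3·4² = -44 cm; v ends -5 cm/s.
5–7 s: v starts -5 cm/s; Δx = -5·2 + ½·-9·2² = -28 cm; v ends -23 cm/s.
7–8 s: v starts -23 cm/s; Δx = -23·1 + ½·-11·1² = -28.5 cm; v ends -34 cm/s.
x(8) = 4 + Σ Δx = -107.5 cm.

-107.5 cm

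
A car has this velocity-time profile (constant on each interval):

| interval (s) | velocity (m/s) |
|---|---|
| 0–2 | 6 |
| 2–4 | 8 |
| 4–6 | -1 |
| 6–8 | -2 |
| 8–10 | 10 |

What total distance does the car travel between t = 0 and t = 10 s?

54 m

Total distance travelled is ∫|v| dt — sum the magnitudes of each area piece.
0–2 s: |6| × 2 = 12 m
2–4 s: |8| × 2 = 16 m
4–6 s: |-1| × 2 = 2 m
6–8 s: |-2| × 2 = 4 m
8–10 s: |10| × 2 = 20 m
Total distance = 54 m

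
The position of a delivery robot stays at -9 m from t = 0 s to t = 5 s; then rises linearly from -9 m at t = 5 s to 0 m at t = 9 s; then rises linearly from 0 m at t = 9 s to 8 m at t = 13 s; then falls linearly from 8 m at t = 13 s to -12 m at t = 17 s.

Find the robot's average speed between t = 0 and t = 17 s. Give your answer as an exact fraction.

Average speed = (total path length)/(elapsed time); on a piecewise-linear x-t graph the path length is Σ|Δx|.
0–5 s: |Δx| = |-9 − -9| = 0 m
5–9 s: |Δx| = |0 − -9| = 9 m
9–13 s: |Δx| = |8 − 0| = 8 m
13–17 s: |Δx| = |-12 − 8| = 20 m
Total path = 37 m; average speed = 37/17 = 37/17 m/s.

37/17 m/s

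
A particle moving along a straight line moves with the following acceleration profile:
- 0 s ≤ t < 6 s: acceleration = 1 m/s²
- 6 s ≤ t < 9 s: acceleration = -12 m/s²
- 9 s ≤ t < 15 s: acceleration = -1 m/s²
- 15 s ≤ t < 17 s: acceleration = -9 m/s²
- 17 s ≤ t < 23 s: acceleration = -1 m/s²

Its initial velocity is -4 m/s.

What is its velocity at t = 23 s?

Δv equals the area under the a-t graph; then v = v₀ + Δv.
0–6 s: 1 × 6 = 6 m/s
6–9 s: -12 × 3 = -36 m/s
9–15 s: -1 × 6 = -6 m/s
15–17 s: -9 × 2 = -18 m/s
17–23 s: -1 × 6 = -6 m/s
Δv = -60 m/s, so v(23) = -4 + (-60) = -64 m/s.

-64 m/s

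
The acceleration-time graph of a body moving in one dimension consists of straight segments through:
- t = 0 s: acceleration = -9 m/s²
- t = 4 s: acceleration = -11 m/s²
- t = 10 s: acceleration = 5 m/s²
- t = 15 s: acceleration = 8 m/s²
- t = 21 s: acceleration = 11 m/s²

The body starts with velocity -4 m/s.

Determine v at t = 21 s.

27.5 m/s

Δv equals the area under the a-t graph; then v = v₀ + Δv.
0–4 s: ½(-9 + -11)(4) = -40 m/s
4–10 s: ½(-11 + 5)(6) = -18 m/s
10–15 s: ½(5 + 8)(5) = 32.5 m/s
15–21 s: ½(8 + 11)(6) = 57 m/s
Δv = 31.5 m/s, so v(21) = -4 + (31.5) = 27.5 m/s.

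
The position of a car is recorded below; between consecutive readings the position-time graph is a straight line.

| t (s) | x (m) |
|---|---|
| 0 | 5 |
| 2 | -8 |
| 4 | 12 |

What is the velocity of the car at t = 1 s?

Velocity is the slope of the x-t graph on 0–2 s: (-8 − 5)/(2 − 0) = -6.5 m/s.

-6.5 m/s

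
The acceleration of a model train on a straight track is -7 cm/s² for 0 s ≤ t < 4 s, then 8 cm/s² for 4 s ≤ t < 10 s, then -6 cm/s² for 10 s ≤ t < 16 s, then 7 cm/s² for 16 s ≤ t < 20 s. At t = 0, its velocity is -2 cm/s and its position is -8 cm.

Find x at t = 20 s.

-124 cm

On each constant-a segment, Δv = aΔt and Δx = v₀Δt + ½aΔt²; chain segment to segment.
0–4 s: v starts -2 cm/s; Δx = -2·4 + ½·-7·4² = -64 cm; v ends -30 cm/s.
4–10 s: v starts -30 cm/s; Δx = -30·6 + ½·8·6² = -36 cm; v ends 18 cm/s.
10–16 s: v starts 18 cm/s; Δx = 18·6 + ½·-6·6² = 0 cm; v ends -18 cm/s.
16–20 s: v starts -18 cm/s; Δx = -18·4 + ½·7·4² = -16 cm; v ends 10 cm/s.
x(20) = -8 + Σ Δx = -124 cm.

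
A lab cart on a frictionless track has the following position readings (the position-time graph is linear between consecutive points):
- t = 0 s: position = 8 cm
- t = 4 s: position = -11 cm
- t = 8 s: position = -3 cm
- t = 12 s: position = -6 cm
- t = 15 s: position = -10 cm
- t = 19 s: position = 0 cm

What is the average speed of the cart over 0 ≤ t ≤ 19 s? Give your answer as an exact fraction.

44/19 cm/s

Average speed = (total path length)/(elapsed time); on a piecewise-linear x-t graph the path length is Σ|Δx|.
0–4 s: |Δx| = |-11 − 8| = 19 cm
4–8 s: |Δx| = |-3 − -11| = 8 cm
8–12 s: |Δx| = |-6 − -3| = 3 cm
12–15 s: |Δx| = |-10 − -6| = 4 cm
15–19 s: |Δx| = |0 − -10| = 10 cm
Total path = 44 cm; average speed = 44/19 = 44/19 cm/s.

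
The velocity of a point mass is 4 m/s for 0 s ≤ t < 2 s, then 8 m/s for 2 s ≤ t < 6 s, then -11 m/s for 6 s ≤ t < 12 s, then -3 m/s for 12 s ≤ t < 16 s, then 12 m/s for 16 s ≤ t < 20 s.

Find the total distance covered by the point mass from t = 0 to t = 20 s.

Total distance travelled is ∫|v| dt — sum the magnitudes of each area piece.
0–2 s: |4| × 2 = 8 m
2–6 s: |8| × 4 = 32 m
6–12 s: |-11| × 6 = 66 m
12–16 s: |-3| × 4 = 12 m
16–20 s: |12| × 4 = 48 m
Total distance = 166 m

166 m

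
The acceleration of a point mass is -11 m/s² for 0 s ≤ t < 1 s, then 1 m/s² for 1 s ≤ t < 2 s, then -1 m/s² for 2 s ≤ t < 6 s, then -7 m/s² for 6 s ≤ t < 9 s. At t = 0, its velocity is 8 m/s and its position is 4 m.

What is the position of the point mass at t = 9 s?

-61.5 m

On each constant-a segment, Δv = aΔt and Δx = v₀Δt + ½aΔt²; chain segment to segment.
0–1 s: v starts 8 m/s; Δx = 8·1 + ½·-11·1² = 2.5 m; v ends -3 m/s.
1–2 s: v starts -3 m/s; Δx = -3·1 + ½·1·1² = -2.5 m; v ends -2 m/s.
2–6 s: v starts -2 m/s; Δx = -2·4 + ½·-1·4² = -16 m; v ends -6 m/s.
6–9 s: v starts -6 m/s; Δx = -6·3 + ½·-7·3² = -49.5 m; v ends -27 m/s.
x(9) = 4 + Σ Δx = -61.5 m.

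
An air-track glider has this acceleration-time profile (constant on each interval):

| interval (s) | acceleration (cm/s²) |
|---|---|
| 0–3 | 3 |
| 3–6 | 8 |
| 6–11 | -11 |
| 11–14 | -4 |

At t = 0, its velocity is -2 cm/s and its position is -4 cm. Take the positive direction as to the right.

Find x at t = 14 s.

On each constant-a segment, Δv = aΔt and Δx = v₀Δt + ½aΔt²; chain segment to segment.
0–3 s: v starts -2 cm/s; Δx = -2·3 + ½·3·3² = 7.5 cm; v ends 7 cm/s.
3–6 s: v starts 7 cm/s; Δx = 7·3 + ½·8·3² = 57 cm; v ends 31 cm/s.
6–11 s: v starts 31 cm/s; Δx = 31·5 + ½·-11·5² = 17.5 cm; v ends -24 cm/s.
11–14 s: v starts -24 cm/s; Δx = -24·3 + ½·-4·3² = -90 cm; v ends -36 cm/s.
x(14) = -4 + Σ Δx = -12 cm.

-12 cm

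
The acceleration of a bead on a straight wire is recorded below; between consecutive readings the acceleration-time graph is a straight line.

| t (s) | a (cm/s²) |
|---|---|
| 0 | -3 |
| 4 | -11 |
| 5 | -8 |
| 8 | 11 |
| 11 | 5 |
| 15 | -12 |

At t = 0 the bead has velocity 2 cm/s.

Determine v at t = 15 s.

-21 cm/s

Δv equals the area under the a-t graph; then v = v₀ + Δv.
0–4 s: ½(-3 + -11)(4) = -28 cm/s
4–5 s: ½(-11 + -8)(1) = -9.5 cm/s
5–8 s: ½(-8 + 11)(3) = 4.5 cm/s
8–11 s: ½(11 + 5)(3) = 24 cm/s
11–15 s: ½(5 + -12)(4) = -14 cm/s
Δv = -23 cm/s, so v(15) = 2 + (-23) = -21 cm/s.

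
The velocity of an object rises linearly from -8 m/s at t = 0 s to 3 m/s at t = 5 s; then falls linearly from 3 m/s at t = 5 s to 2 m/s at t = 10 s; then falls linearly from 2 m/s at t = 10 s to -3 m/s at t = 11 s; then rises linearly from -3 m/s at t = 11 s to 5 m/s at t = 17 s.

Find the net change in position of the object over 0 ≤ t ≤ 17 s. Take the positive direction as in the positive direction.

5.5 m

Net displacement equals the area under the velocity-time graph (areas below the axis count negative).
0–5 s: ½(-8 + 3)(5) = -12.5 m
5–10 s: ½(3 + 2)(5) = 12.5 m
10–11 s: ½(2 + -3)(1) = -0.5 m
11–17 s: ½(-3 + 5)(6) = 6 m
Net displacement = 5.5 m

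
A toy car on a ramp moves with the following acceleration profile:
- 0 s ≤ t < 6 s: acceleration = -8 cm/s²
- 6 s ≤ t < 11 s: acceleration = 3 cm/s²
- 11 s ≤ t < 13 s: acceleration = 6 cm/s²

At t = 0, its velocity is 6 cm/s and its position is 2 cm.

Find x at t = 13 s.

On each constant-a segment, Δv = aΔt and Δx = v₀Δt + ½aΔt²; chain segment to segment.
0–6 s: v starts 6 cm/s; Δx = 6·6 + ½·-8·6² = -108 cm; v ends -42 cm/s.
6–11 s: v starts -42 cm/s; Δx = -42·5 + ½·3·5² = -172.5 cm; v ends -27 cm/s.
11–13 s: v starts -27 cm/s; Δx = -27·2 + ½·6·2² = -42 cm; v ends -15 cm/s.
x(13) = 2 + Σ Δx = -320.5 cm.

-320.5 cm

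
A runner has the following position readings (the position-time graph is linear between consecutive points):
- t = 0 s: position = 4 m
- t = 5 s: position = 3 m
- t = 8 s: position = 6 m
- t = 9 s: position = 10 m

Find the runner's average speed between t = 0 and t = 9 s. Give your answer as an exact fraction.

8/9 m/s

Average speed = (total path length)/(elapsed time); on a piecewise-linear x-t graph the path length is Σ|Δx|.
0–5 s: |Δx| = |3 − 4| = 1 m
5–8 s: |Δx| = |6 − 3| = 3 m
8–9 s: |Δx| = |10 − 6| = 4 m
Total path = 8 m; average speed = 8/9 = 8/9 m/s.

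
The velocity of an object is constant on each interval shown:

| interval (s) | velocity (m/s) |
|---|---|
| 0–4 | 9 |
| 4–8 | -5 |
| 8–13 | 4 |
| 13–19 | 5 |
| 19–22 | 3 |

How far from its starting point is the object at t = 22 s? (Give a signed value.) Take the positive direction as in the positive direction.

75 m

Displacement is the signed area under the v-t curve.
0–4 s: 9 × 4 = 36 m
4–8 s: -5 × 4 = -20 m
8–13 s: 4 × 5 = 20 m
13–19 s: 5 × 6 = 30 m
19–22 s: 3 × 3 = 9 m
Net displacement = 75 m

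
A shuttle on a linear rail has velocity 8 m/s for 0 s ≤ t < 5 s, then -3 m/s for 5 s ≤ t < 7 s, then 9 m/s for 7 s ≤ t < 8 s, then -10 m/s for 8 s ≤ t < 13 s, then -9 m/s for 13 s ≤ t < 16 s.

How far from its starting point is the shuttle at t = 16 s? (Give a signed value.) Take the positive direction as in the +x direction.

Net displacement equals the area under the velocity-time graph (areas below the axis count negative).
0–5 s: 8 × 5 = 40 m
5–7 s: -3 × 2 = -6 m
7–8 s: 9 × 1 = 9 m
8–13 s: -10 × 5 = -50 m
13–16 s: -9 × 3 = -27 m
Net displacement = -34 m

-34 m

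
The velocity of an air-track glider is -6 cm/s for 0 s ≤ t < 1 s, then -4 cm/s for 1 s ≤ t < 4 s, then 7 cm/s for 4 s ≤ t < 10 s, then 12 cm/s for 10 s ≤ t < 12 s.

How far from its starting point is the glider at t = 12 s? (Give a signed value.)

Displacement is the signed area under the v-t curve.
0–1 s: -6 × 1 = -6 cm
1–4 s: -4 × 3 = -12 cm
4–10 s: 7 × 6 = 42 cm
10–12 s: 12 × 2 = 24 cm
Net displacement = 48 cm

48 cm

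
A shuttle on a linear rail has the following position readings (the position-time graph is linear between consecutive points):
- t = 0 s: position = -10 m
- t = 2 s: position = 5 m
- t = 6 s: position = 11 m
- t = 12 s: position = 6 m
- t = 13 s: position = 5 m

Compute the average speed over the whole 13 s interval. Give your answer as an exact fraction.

27/13 m/s

Average speed = (total path length)/(elapsed time); on a piecewise-linear x-t graph the path length is Σ|Δx|.
0–2 s: |Δx| = |5 − -10| = 15 m
2–6 s: |Δx| = |11 − 5| = 6 m
6–12 s: |Δx| = |6 − 11| = 5 m
12–13 s: |Δx| = |5 − 6| = 1 m
Total path = 27 m; average speed = 27/13 = 27/13 m/s.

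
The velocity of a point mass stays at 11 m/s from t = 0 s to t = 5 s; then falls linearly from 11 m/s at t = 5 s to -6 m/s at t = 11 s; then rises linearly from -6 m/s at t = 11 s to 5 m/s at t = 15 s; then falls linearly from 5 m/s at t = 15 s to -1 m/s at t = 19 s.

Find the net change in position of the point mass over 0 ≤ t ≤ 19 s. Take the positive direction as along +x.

Net displacement equals the area under the velocity-time graph (areas below the axis count negative).
0–5 s: 11 × 5 = 55 m
5–11 s: ½(11 + -6)(6) = 15 m
11–15 s: ½(-6 + 5)(4) = -2 m
15–19 s: ½(5 + -1)(4) = 8 m
Net displacement = 76 m

76 m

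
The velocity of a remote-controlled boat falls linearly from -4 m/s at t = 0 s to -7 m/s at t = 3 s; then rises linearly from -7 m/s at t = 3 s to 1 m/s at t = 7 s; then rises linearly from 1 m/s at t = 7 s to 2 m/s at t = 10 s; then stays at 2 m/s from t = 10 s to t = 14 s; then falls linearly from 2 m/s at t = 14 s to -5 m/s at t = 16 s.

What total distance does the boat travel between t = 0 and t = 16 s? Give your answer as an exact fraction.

Distance (not displacement) is the total path length: add the absolute areas under v-t.
0–3 s: |½(-4 + -7)(3)| = 16.5 m
3–7 s: v = 0 at t = 6.5 s; triangle areas 12.25 + 0.25 = 12.5 m
7–10 s: |½(1 + 2)(3)| = 4.5 m
10–14 s: |2| × 4 = 8 m
14–16 s: v = 0 at t = 102/7 s; triangle areas 4/7 + 25/7 = 29/7 m
Total distance = 639/14 m

639/14 m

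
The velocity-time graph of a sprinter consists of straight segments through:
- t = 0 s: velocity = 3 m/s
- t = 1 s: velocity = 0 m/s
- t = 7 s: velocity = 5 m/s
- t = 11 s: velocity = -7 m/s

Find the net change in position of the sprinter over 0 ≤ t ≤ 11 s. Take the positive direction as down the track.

12.5 m

Net displacement equals the area under the velocity-time graph (areas below the axis count negative).
0–1 s: ½(3 + 0)(1) = 1.5 m
1–7 s: ½(0 + 5)(6) = 15 m
7–11 s: ½(5 + -7)(4) = -4 m
Net displacement = 12.5 m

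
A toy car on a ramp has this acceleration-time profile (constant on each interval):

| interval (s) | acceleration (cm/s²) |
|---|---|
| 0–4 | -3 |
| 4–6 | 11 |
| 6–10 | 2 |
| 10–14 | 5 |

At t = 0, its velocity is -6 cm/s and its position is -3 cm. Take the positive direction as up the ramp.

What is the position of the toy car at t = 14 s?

On each constant-a segment, Δv = aΔt and Δx = v₀Δt + ½aΔt²; chain segment to segment.
0–4 s: v starts -6 cm/s; Δx = -6·4 + ½·-3·4² = -48 cm; v ends -18 cm/s.
4–6 s: v starts -18 cm/s; Δx = -18·2 + ½·11·2² = -14 cm; v ends 4 cm/s.
6–10 s: v starts 4 cm/s; Δx = 4·4 + ½·2·4² = 32 cm; v ends 12 cm/s.
10–14 s: v starts 12 cm/s; Δx = 12·4 + ½·5·4² = 88 cm; v ends 32 cm/s.
x(14) = -3 + Σ Δx = 55 cm.

55 cm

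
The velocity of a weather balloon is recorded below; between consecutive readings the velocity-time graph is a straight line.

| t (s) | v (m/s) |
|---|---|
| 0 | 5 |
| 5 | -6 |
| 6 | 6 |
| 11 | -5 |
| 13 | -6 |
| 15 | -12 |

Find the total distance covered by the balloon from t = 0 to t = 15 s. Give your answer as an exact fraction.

Distance (not displacement) is the total path length: add the absolute areas under v-t.
0–5 s: v = 0 at t = 25/11 s; triangle areas 125/22 + 90/11 = 305/22 m
5–6 s: v = 0 at t = 5.5 s; triangle areas 1.5 + 1.5 = 3 m
6–11 s: v = 0 at t = 96/11 s; triangle areas 90/11 + 125/22 = 305/22 m
11–13 s: |½(-5 + -6)(2)| = 11 m
13–15 s: |½(-6 + -12)(2)| = 18 m
Total distance = 657/11 m

657/11 m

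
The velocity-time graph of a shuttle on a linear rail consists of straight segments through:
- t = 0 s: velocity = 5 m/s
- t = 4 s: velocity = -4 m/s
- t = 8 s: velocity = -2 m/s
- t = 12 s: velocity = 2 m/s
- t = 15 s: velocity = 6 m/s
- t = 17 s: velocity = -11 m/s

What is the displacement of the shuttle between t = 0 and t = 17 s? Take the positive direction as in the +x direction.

-3 m

Net displacement equals the area under the velocity-time graph (areas below the axis count negative).
0–4 s: ½(5 + -4)(4) = 2 m
4–8 s: ½(-4 + -2)(4) = -12 m
8–12 s: ½(-2 + 2)(4) = 0 m
12–15 s: ½(2 + 6)(3) = 12 m
15–17 s: ½(6 + -11)(2) = -5 m
Net displacement = -3 m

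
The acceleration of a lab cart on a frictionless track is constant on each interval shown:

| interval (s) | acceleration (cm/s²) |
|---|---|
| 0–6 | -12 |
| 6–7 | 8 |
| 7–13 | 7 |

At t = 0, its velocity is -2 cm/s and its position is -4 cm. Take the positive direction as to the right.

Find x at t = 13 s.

-572 cm

On each constant-a segment, Δv = aΔt and Δx = v₀Δt + ½aΔt²; chain segment to segment.
0–6 s: v starts -2 cm/s; Δx = -2·6 + ½·-12·6² = -228 cm; v ends -74 cm/s.
6–7 s: v starts -74 cm/s; Δx = -74·1 + ½·8·1² = -70 cm; v ends -66 cm/s.
7–13 s: v starts -66 cm/s; Δx = -66·6 + ½·7·6² = -270 cm; v ends -24 cm/s.
x(13) = -4 + Σ Δx = -572 cm.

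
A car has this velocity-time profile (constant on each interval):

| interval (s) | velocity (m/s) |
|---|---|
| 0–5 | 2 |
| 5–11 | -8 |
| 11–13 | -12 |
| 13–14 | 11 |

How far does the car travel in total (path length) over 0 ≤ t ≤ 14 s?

Distance (not displacement) is the total path length: add the absolute areas under v-t.
0–5 s: |2| × 5 = 10 m
5–11 s: |-8| × 6 = 48 m
11–13 s: |-12| × 2 = 24 m
13–14 s: |11| × 1 = 11 m
Total distance = 93 m

93 m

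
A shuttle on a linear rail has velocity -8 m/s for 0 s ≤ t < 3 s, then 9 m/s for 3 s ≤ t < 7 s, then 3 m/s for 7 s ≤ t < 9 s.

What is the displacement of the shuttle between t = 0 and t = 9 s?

18 m

Displacement is the signed area under the v-t curve.
0–3 s: -8 × 3 = -24 m
3–7 s: 9 × 4 = 36 m
7–9 s: 3 × 2 = 6 m
Net displacement = 18 m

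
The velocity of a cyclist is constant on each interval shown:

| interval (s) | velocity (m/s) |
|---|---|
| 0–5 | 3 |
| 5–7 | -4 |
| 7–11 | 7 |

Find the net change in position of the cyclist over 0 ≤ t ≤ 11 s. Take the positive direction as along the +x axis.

Net displacement equals the area under the velocity-time graph (areas below the axis count negative).
0–5 s: 3 × 5 = 15 m
5–7 s: -4 × 2 = -8 m
7–11 s: 7 × 4 = 28 m
Net displacement = 35 m

35 m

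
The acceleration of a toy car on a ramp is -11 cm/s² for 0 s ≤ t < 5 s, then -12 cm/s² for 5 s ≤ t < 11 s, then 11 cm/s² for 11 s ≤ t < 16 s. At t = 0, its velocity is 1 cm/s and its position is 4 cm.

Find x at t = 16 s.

-1161 cm

On each constant-a segment, Δv = aΔt and Δx = v₀Δt + ½aΔt²; chain segment to segment.
0–5 s: v starts 1 cm/s; Δx = 1·5 + ½·-11·5² = -132.5 cm; v ends -54 cm/s.
5–11 s: v starts -54 cm/s; Δx = -54·6 + ½·-12·6² = -540 cm; v ends -126 cm/s.
11–16 s: v starts -126 cm/s; Δx = -126·5 + ½·11·5² = -492.5 cm; v ends -71 cm/s.
x(16) = 4 + Σ Δx = -1161 cm.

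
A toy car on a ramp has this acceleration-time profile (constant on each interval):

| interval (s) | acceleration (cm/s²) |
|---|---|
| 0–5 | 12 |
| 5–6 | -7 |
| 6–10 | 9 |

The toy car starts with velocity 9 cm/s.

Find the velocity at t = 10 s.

Δv equals the area under the a-t graph; then v = v₀ + Δv.
0–5 s: 12 × 5 = 60 cm/s
5–6 s: -7 × 1 = -7 cm/s
6–10 s: 9 × 4 = 36 cm/s
Δv = 89 cm/s, so v(10) = 9 + (89) = 98 cm/s.

98 cm/s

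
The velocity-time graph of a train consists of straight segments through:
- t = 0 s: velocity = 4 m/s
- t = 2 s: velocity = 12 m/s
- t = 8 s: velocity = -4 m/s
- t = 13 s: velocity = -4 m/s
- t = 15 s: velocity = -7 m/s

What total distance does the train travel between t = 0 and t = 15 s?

Distance (not displacement) is the total path length: add the absolute areas under v-t.
0–2 s: |½(4 + 12)(2)| = 16 m
2–8 s: v = 0 at t = 6.5 s; triangle areas 27 + 3 = 30 m
8–13 s: |-4| × 5 = 20 m
13–15 s: |½(-4 + -7)(2)| = 11 m
Total distance = 77 m

77 m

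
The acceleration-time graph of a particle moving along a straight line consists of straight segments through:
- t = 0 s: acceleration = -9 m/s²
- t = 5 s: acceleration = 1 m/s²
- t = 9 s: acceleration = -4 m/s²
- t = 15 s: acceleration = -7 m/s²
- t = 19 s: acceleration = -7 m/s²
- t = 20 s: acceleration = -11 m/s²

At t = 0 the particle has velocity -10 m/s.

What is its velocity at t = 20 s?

-106 m/s

Δv equals the area under the a-t graph; then v = v₀ + Δv.
0–5 s: ½(-9 + 1)(5) = -20 m/s
5–9 s: ½(1 + -4)(4) = -6 m/s
9–15 s: ½(-4 + -7)(6) = -33 m/s
15–19 s: -7 × 4 = -28 m/s
19–20 s: ½(-7 + -11)(1) = -9 m/s
Δv = -96 m/s, so v(20) = -10 + (-96) = -106 m/s.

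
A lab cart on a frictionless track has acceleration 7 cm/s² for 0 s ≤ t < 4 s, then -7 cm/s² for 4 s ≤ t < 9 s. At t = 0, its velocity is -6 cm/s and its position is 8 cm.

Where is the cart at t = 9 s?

62.5 cm

On each constant-a segment, Δv = aΔt and Δx = v₀Δt + ½aΔt²; chain segment to segment.
0–4 s: v starts -6 cm/s; Δx = -6·4 + ½·7·4² = 32 cm; v ends 22 cm/s.
4–9 s: v starts 22 cm/s; Δx = 22·5 + ½·-7·5² = 22.5 cm; v ends -13 cm/s.
x(9) = 8 + Σ Δx = 62.5 cm.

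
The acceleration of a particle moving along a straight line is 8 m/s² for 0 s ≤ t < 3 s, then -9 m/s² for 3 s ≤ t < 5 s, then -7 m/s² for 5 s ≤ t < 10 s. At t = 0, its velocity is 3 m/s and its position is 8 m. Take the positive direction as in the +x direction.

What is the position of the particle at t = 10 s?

On each constant-a segment, Δv = aΔt and Δx = v₀Δt + ½aΔt²; chain segment to segment.
0–3 s: v starts 3 m/s; Δx = 3·3 + ½·8·3² = 45 m; v ends 27 m/s.
3–5 s: v starts 27 m/s; Δx = 27·2 + ½·-9·2² = 36 m; v ends 9 m/s.
5–10 s: v starts 9 m/s; Δx = 9·5 + ½·-7·5² = -42.5 m; v ends -26 m/s.
x(10) = 8 + Σ Δx = 46.5 m.

46.5 m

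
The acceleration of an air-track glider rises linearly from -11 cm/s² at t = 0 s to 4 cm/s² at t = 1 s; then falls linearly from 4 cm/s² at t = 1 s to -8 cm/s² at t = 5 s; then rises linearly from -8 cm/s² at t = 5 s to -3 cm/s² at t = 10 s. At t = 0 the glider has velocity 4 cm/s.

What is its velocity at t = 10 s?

Δv equals the area under the a-t graph; then v = v₀ + Δv.
0–1 s: ½(-11 + 4)(1) = -3.5 cm/s
1–5 s: ½(4 + -8)(4) = -8 cm/s
5–10 s: ½(-8 + -3)(5) = -27.5 cm/s
Δv = -39 cm/s, so v(10) = 4 + (-39) = -35 cm/s.

-35 cm/s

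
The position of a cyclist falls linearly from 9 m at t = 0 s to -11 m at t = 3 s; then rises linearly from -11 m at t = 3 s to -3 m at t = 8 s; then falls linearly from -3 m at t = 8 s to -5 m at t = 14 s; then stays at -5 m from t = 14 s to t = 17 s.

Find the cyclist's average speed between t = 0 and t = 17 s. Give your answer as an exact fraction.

Average speed = (total path length)/(elapsed time); on a piecewise-linear x-t graph the path length is Σ|Δx|.
0–3 s: |Δx| = |-11 − 9| = 20 m
3–8 s: |Δx| = |-3 − -11| = 8 m
8–14 s: |Δx| = |-5 − -3| = 2 m
14–17 s: |Δx| = |-5 − -5| = 0 m
Total path = 30 m; average speed = 30/17 = 30/17 m/s.

30/17 m/s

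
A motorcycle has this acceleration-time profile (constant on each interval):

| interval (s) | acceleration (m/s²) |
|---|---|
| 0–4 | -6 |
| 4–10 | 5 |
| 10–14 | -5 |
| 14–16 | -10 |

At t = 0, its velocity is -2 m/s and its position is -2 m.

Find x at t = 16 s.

On each constant-a segment, Δv = aΔt and Δx = v₀Δt + ½aΔt²; chain segment to segment.
0–4 s: v starts -2 m/s; Δx = -2·4 + ½·-6·4² = -56 m; v ends -26 m/s.
4–10 s: v starts -26 m/s; Δx = -26·6 + ½·5·6² = -66 m; v ends 4 m/s.
10–14 s: v starts 4 m/s; Δx = 4·4 + ½·-5·4² = -24 m; v ends -16 m/s.
14–16 s: v starts -16 m/s; Δx = -16·2 + ½·-10·2² = -52 m; v ends -36 m/s.
x(16) = -2 + Σ Δx = -200 m.

-200 m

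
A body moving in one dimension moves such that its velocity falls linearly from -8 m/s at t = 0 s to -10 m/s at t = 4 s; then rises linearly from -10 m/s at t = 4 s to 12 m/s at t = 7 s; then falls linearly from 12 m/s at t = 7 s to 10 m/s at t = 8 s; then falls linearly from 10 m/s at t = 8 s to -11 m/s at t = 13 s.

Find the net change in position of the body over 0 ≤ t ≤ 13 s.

-24.5 m

Displacement is the signed area under the v-t curve.
0–4 s: ½(-8 + -10)(4) = -36 m
4–7 s: ½(-10 + 12)(3) = 3 m
7–8 s: ½(12 + 10)(1) = 11 m
8–13 s: ½(10 + -11)(5) = -2.5 m
Net displacement = -24.5 m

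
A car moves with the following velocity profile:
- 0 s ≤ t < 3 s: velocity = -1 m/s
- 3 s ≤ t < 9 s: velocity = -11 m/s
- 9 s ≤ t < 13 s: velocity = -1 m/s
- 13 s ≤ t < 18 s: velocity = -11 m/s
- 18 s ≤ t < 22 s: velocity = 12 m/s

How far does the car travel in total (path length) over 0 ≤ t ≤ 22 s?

176 m

Distance (not displacement) is the total path length: add the absolute areas under v-t.
0–3 s: |-1| × 3 = 3 m
3–9 s: |-11| × 6 = 66 m
9–13 s: |-1| × 4 = 4 m
13–18 s: |-11| × 5 = 55 m
18–22 s: |12| × 4 = 48 m
Total distance = 176 m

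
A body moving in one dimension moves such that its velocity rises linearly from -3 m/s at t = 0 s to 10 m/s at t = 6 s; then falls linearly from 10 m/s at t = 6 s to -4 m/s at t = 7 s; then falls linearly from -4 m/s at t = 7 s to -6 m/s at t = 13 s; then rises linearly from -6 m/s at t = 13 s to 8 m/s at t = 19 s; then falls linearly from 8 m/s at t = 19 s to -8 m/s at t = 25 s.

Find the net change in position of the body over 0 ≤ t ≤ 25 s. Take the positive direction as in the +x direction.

0 m

Net displacement equals the area under the velocity-time graph (areas below the axis count negative).
0–6 s: ½(-3 + 10)(6) = 21 m
6–7 s: ½(10 + -4)(1) = 3 m
7–13 s: ½(-4 + -6)(6) = -30 m
13–19 s: ½(-6 + 8)(6) = 6 m
19–25 s: ½(8 + -8)(6) = 0 m
Net displacement = 0 m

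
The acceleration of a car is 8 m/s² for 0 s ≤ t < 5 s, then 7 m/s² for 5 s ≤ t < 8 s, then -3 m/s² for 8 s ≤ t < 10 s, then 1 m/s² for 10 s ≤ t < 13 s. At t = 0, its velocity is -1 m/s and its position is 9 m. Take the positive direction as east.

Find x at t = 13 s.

533 m

On each constant-a segment, Δv = aΔt and Δx = v₀Δt + ½aΔt²; chain segment to segment.
0–5 s: v starts -1 m/s; Δx = -1·5 + ½·8·5² = 95 m; v ends 39 m/s.
5–8 s: v starts 39 m/s; Δx = 39·3 + ½·7·3² = 148.5 m; v ends 60 m/s.
8–10 s: v starts 60 m/s; Δx = 60·2 + ½·-3·2² = 114 m; v ends 54 m/s.
10–13 s: v starts 54 m/s; Δx = 54·3 + ½·1·3² = 166.5 m; v ends 57 m/s.
x(13) = 9 + Σ Δx = 533 m.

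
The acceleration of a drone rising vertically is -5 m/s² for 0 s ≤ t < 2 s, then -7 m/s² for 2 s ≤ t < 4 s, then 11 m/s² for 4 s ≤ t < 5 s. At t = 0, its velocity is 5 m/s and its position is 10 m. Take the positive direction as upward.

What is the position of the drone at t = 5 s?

-27.5 m

On each constant-a segment, Δv = aΔt and Δx = v₀Δt + ½aΔt²; chain segment to segment.
0–2 s: v starts 5 m/s; Δx = 5·2 + ½·-5·2² = 0 m; v ends -5 m/s.
2–4 s: v starts -5 m/s; Δx = -5·2 + ½·-7·2² = -24 m; v ends -19 m/s.
4–5 s: v starts -19 m/s; Δx = -19·1 + ½·11·1² = -13.5 m; v ends -8 m/s.
x(5) = 10 + Σ Δx = -27.5 m.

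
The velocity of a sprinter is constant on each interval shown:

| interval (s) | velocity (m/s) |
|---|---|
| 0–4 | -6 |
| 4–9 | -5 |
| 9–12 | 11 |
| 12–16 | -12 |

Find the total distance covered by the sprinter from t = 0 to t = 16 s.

Total distance travelled is ∫|v| dt — sum the magnitudes of each area piece.
0–4 s: |-6| × 4 = 24 m
4–9 s: |-5| × 5 = 25 m
9–12 s: |11| × 3 = 33 m
12–16 s: |-12| × 4 = 48 m
Total distance = 130 m

130 m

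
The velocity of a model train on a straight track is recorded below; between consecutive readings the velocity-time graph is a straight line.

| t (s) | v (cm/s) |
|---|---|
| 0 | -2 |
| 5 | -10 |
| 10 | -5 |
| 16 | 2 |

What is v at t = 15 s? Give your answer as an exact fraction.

5/6 cm/s

On 10–16 s the graph is linear from -5 to 2 cm/s: v(15) = -5 + (2 − -5)·(15 − 10)/(16 − 10) = 5/6 cm/s.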